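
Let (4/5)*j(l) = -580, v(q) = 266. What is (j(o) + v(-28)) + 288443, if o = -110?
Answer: 287984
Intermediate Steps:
j(l) = -725 (j(l) = (5/4)*(-580) = -725)
(j(o) + v(-28)) + 288443 = (-725 + 266) + 288443 = -459 + 288443 = 287984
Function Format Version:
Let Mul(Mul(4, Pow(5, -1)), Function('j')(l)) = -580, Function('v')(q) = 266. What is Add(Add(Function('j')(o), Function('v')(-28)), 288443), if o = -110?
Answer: 287984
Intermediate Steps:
Function('j')(l) = -725 (Function('j')(l) = Mul(Rational(5, 4), -580) = -725)
Add(Add(Function('j')(o), Function('v')(-28)), 288443) = Add(Add(-725, 266), 288443) = Add(-459, 288443) = 287984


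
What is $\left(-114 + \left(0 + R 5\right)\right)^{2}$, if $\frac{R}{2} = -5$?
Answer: $26896$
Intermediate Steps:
$R = -10$ ($R = 2 \left(-5\right) = -10$)
$\left(-114 + \left(0 + R 5\right)\right)^{2} = \left(-114 + \left(0 - 50\right)\right)^{2} = \left(-114 - 50\right)^{2} = \left(-164\right)^{2} = 26896$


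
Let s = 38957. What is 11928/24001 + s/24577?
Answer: 1228161413/589872577 ≈ 2.0821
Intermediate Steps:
11928/24001 + s/24577 = 11928/24001 + 38957/24577 = 1228161413/589872577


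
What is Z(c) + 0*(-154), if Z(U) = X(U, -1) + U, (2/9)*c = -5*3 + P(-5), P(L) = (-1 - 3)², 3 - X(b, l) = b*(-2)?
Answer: 33/2 ≈ 16.500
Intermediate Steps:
X(b, l) = 3 + 2*b (X(b, l) = 3 - b*(-2) = 3 - (-2)*b = 3 + 2*b)
P(L) = 16 (P(L) = (-4)² = 16)
c = 9/2 (c = 9*(-5*3 + 16)/2 = 9*(-15 + 16)/2 = (9/2)*1 = 9/2 ≈ 4.5000)
Z(U) = 3 + 3*U (Z(U) = (3 + 2*U) + U = 3 + 3*U)
Z(c) + 0*(-154) = (3 + 3*(9/2)) + 0*(-154) = (3 + 27/2) + 0 = 33/2 + 0 = 33/2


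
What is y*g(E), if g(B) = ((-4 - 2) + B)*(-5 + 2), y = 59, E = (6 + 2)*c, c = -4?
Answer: 6726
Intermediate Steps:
E = -32 (E = (6 + 2)*(-4) = 8*(-4) = -32)
g(B) = 18 - 3*B (g(B) = (-6 + B)*(-3) = 18 - 3*B)
y*g(E) = 59*(18 - 3*(-32)) = 59*(18 + 96) = 59*114 = 6726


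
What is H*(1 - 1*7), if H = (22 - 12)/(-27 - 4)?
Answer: 60/31 ≈ 1.9355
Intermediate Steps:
H = -10/31 (H = 10/(-31) = 10*(-1/31) = -10/31 ≈ -0.32258)
H*(1 - 1*7) = -10*(1 - 1*7)/31 = -10*(1 - 7)/31 = -10/31*(-6) = 60/31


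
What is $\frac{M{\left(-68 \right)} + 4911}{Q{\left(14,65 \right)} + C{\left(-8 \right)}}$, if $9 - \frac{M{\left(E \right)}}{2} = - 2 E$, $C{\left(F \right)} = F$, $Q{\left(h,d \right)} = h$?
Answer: $\frac{4657}{6} \approx 776.17$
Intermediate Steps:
$M{\left(E \right)} = 18 + 4 E$ ($M{\left(E \right)} = 18 - 2 \left(- 2 E\right) = 18 + 4 E$)
$\frac{M{\left(-68 \right)} + 4911}{Q{\left(14,65 \right)} + C{\left(-8 \right)}} = \frac{\left(18 + 4 \left(-68\right)\right) + 4911}{14 - 8} = \frac{\left(18 - 272\right) + 4911}{6} = \left(-254 + 4911\right) \frac{1}{6} = 4657 \cdot \frac{1}{6} = \frac{4657}{6}$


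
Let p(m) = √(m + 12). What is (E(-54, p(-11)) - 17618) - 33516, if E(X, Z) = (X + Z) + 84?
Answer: -51103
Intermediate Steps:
p(m) = √(12 + m)
E(X, Z) = 84 + X + Z
(E(-54, p(-11)) - 17618) - 33516 = ((84 - 54 + √(12 - 11)) - 17618) - 33516 = ((84 - 54 + √1) - 17618) - 33516 = ((84 - 54 + 1) - 17618) - 33516 = (31 - 17618) - 33516 = -17587 - 33516 = -51103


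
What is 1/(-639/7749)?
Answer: -861/71 ≈ -12.127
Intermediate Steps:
1/(-639/7749) = 1/(-639*1/7749) = 1/(-71/861) = -861/71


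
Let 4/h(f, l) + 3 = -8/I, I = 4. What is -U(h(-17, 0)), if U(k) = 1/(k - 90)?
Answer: 5/454 ≈ 0.011013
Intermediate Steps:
h(f, l) = -⅘ (h(f, l) = 4/(-3 - 8/4) = 4/(-3 - 8*¼) = 4/(-3 - 2) = 4/(-5) = 4*(-⅕) = -⅘)
U(k) = 1/(-90 + k)
-U(h(-17, 0)) = -1/(-90 - ⅘) = -1/(-454/5) = -1*(-5/454) = 5/454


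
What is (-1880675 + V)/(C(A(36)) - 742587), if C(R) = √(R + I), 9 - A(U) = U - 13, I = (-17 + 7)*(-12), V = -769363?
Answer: 1967883768306/551435452463 + 2650038*√106/551435452463 ≈ 3.5687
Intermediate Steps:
I = 120 (I = -10*(-12) = 120)
A(U) = 22 - U (A(U) = 9 - (U - 13) = 9 - (-13 + U) = 9 + (13 - U) = 22 - U)
C(R) = √(120 + R) (C(R) = √(R + 120) = √(120 + R))
(-1880675 + V)/(C(A(36)) - 742587) = (-1880675 - 769363)/(√(120 + (22 - 1*36)) - 742587) = -2650038/(√(120 + (22 - 36)) - 742587) = -2650038/(√(120 - 14) - 742587) = -2650038/(√106 - 742587) = -2650038/(-742587 + √106)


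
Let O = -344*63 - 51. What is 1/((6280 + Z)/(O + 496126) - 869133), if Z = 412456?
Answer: -474403/412318883863 ≈ -1.1506e-6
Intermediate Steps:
O = -21723 (O = -21672 - 51 = -21723)
1/((6280 + Z)/(O + 496126) - 869133) = 1/((6280 + 412456)/(-21723 + 496126) - 869133) = 1/(418736/474403 - 869133) = 1/(-412318883863/474403) = -474403/412318883863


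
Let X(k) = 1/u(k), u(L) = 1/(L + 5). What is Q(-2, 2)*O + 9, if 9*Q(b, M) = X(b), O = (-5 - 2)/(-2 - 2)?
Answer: 115/12 ≈ 9.5833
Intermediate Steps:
u(L) = 1/(5 + L)
X(k) = 5 + k (X(k) = 1/1/(5 + k) = 1*(5 + k) = 5 + k)
O = 7/4 (O = -7/(-4) = -7*(-¼) = 7/4 ≈ 1.7500)
Q(b, M) = 5/9 + b/9 (Q(b, M) = (5 + b)/9 = 5/9 + b/9)
Q(-2, 2)*O + 9 = (5/9 + (⅑)*(-2))*(7/4) + 9 = (5/9 - 2/9)*(7/4) + 9 = (⅓)*(7/4) + 9 = 7/12 + 9 = 115/12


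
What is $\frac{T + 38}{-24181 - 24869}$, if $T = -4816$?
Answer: $\frac{2389}{24525} \approx 0.097411$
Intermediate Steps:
$\frac{T + 38}{-24181 - 24869} = \frac{-4816 + 38}{-24181 - 24869} = - \frac{4778}{-49050} = \left(-4778\right) \left(- \frac{1}{49050}\right) = \frac{2389}{24525}$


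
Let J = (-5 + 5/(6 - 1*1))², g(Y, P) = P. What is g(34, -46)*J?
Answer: -736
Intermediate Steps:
J = 16 (J = (-5 + 5/(6 - 1))² = (-5 + 5/5)² = (-5 + 5*(⅕))² = (-5 + 1)² = (-4)² = 16)
g(34, -46)*J = -46*16 = -736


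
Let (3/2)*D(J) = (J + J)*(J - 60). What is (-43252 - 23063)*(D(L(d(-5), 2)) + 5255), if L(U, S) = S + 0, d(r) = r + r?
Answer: -338228605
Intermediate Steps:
d(r) = 2*r
L(U, S) = S
D(J) = 4*J*(-60 + J)/3 (D(J) = 2*((J + J)*(J - 60))/3 = 2*((2*J)*(-60 + J))/3 = 2*(2*J*(-60 + J))/3 = 4*J*(-60 + J)/3)
(-43252 - 23063)*(D(L(d(-5), 2)) + 5255) = (-43252 - 23063)*((4/3)*2*(-60 + 2) + 5255) = -66315*((4/3)*2*(-58) + 5255) = -66315*(-464/3 + 5255) = -66315*15301/3 = -338228605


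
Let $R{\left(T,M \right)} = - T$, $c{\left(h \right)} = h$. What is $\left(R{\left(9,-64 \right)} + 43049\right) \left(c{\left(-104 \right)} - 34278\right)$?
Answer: $-1479801280$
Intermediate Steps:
$\left(R{\left(9,-64 \right)} + 43049\right) \left(c{\left(-104 \right)} - 34278\right) = \left(\left(-1\right) 9 + 43049\right) \left(-104 - 34278\right) = \left(-9 + 43049\right) \left(-34382\right) = 43040 \left(-34382\right) = -1479801280$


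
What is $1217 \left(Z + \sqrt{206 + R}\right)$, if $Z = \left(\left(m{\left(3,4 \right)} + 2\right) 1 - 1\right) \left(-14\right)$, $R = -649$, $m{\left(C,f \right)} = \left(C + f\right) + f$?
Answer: $-204456 + 1217 i \sqrt{443} \approx -2.0446 \cdot 10^{5} + 25615.0 i$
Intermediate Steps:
$m{\left(C,f \right)} = C + 2 f$
$Z = -168$ ($Z = \left(\left(\left(3 + 2 \cdot 4\right) + 2\right) 1 - 1\right) \left(-14\right) = \left(\left(\left(3 + 8\right) + 2\right) 1 - 1\right) \left(-14\right) = \left(\left(11 + 2\right) 1 - 1\right) \left(-14\right) = \left(13 \cdot 1 - 1\right) \left(-14\right) = \left(13 - 1\right) \left(-14\right) = 12 \left(-14\right) = -168$)
$1217 \left(Z + \sqrt{206 + R}\right) = 1217 \left(-168 + \sqrt{206 - 649}\right) = 1217 \left(-168 + \sqrt{-443}\right) = 1217 \left(-168 + i \sqrt{443}\right) = -204456 + 1217 i \sqrt{443}$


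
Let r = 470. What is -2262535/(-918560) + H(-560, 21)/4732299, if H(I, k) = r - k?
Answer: 2141480910281/869380113888 ≈ 2.4632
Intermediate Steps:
H(I, k) = 470 - k
-2262535/(-918560) + H(-560, 21)/4732299 = -2262535/(-918560) + (470 - 1*21)/4732299 = -2262535*(-1/918560) + (470 - 21)*(1/4732299) = 452507/183712 + 449*(1/4732299) = 452507/183712 + 449/4732299 = 2141480910281/869380113888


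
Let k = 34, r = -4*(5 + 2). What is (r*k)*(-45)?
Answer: 42840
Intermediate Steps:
r = -28 (r = -4*7 = -28)
(r*k)*(-45) = -28*34*(-45) = -952*(-45) = 42840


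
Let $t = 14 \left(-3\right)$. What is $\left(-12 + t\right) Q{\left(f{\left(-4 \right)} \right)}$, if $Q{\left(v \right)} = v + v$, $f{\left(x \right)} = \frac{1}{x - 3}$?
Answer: $\frac{108}{7} \approx 15.429$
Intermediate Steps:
$f{\left(x \right)} = \frac{1}{-3 + x}$
$t = -42$
$Q{\left(v \right)} = 2 v$
$\left(-12 + t\right) Q{\left(f{\left(-4 \right)} \right)} = \left(-12 - 42\right) \frac{2}{-3 - 4} = - 54 \frac{2}{-7} = - 54 \cdot 2 \left(- \frac{1}{7}\right) = \left(-54\right) \left(- \frac{2}{7}\right) = \frac{108}{7}$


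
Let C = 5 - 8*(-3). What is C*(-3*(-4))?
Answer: 348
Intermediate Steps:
C = 29 (C = 5 + 24 = 29)
C*(-3*(-4)) = 29*(-3*(-4)) = 29*12 = 348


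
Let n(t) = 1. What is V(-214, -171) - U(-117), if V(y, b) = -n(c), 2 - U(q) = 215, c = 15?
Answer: 212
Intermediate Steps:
U(q) = -213 (U(q) = 2 - 1*215 = 2 - 215 = -213)
V(y, b) = -1 (V(y, b) = -1*1 = -1)
V(-214, -171) - U(-117) = -1 - 1*(-213) = -1 + 213 = 212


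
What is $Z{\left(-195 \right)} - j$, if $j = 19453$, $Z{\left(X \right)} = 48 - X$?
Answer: $-19210$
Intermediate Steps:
$Z{\left(-195 \right)} - j = \left(48 - -195\right) - 19453 = \left(48 + 195\right) - 19453 = 243 - 19453 = -19210$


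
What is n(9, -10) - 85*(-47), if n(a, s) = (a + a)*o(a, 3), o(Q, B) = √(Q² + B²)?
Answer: 3995 + 54*√10 ≈ 4165.8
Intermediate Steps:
o(Q, B) = √(B² + Q²)
n(a, s) = 2*a*√(9 + a²) (n(a, s) = (a + a)*√(3² + a²) = (2*a)*√(9 + a²) = 2*a*√(9 + a²))
n(9, -10) - 85*(-47) = 2*9*√(9 + 9²) - 85*(-47) = 2*9*√(9 + 81) + 3995 = 2*9*√90 + 3995 = 2*9*(3*√10) + 3995 = 54*√10 + 3995 = 3995 + 54*√10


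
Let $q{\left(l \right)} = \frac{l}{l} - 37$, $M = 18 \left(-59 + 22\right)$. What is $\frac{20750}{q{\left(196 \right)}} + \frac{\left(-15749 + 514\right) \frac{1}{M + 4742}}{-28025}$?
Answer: $- \frac{118513493827}{205613820} \approx -576.39$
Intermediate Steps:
$M = -666$ ($M = 18 \left(-37\right) = -666$)
$q{\left(l \right)} = -36$ ($q{\left(l \right)} = 1 - 37 = -36$)
$\frac{20750}{q{\left(196 \right)}} + \frac{\left(-15749 + 514\right) \frac{1}{M + 4742}}{-28025} = \frac{20750}{-36} + \frac{\left(-15749 + 514\right) \frac{1}{-666 + 4742}}{-28025} = 20750 \left(- \frac{1}{36}\right) + - \frac{15235}{4076} \left(- \frac{1}{28025}\right) = - \frac{10375}{18} + \left(-15235\right) \frac{1}{4076} \left(- \frac{1}{28025}\right) = - \frac{10375}{18} - - \frac{3047}{22845980} = - \frac{10375}{18} + \frac{3047}{22845980} = - \frac{118513493827}{205613820}$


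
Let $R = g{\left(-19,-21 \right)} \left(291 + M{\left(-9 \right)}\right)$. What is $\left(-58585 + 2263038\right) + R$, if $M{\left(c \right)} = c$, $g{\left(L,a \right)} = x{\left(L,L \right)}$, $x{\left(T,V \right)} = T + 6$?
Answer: $2200787$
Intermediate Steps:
$x{\left(T,V \right)} = 6 + T$
$g{\left(L,a \right)} = 6 + L$
$R = -3666$ ($R = \left(6 - 19\right) \left(291 - 9\right) = \left(-13\right) 282 = -3666$)
$\left(-58585 + 2263038\right) + R = \left(-58585 + 2263038\right) - 3666 = 2204453 - 3666 = 2200787$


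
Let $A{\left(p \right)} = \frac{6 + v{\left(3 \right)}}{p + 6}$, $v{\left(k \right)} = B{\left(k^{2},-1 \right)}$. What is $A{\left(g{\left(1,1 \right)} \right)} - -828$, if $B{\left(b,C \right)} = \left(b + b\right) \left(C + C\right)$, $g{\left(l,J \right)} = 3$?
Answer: $\frac{2474}{3} \approx 824.67$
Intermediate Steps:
$B{\left(b,C \right)} = 4 C b$ ($B{\left(b,C \right)} = 2 b 2 C = 4 C b$)
$v{\left(k \right)} = - 4 k^{2}$ ($v{\left(k \right)} = 4 \left(-1\right) k^{2} = - 4 k^{2}$)
$A{\left(p \right)} = - \frac{30}{6 + p}$ ($A{\left(p \right)} = \frac{6 - 4 \cdot 3^{2}}{p + 6} = \frac{6 - 36}{6 + p} = - \frac{30}{6 + p}$)
$A{\left(g{\left(1,1 \right)} \right)} - -828 = - \frac{30}{6 + 3} - -828 = - \frac{30}{9} + 828 = \left(-30\right) \frac{1}{9} + 828 = - \frac{10}{3} + 828 = \frac{2474}{3}$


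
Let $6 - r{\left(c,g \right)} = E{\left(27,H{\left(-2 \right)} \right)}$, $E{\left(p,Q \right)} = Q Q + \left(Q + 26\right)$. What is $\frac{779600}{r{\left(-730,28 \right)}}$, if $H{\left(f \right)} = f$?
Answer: $- \frac{389800}{11} \approx -35436.0$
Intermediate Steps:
$E{\left(p,Q \right)} = 26 + Q + Q^{2}$ ($E{\left(p,Q \right)} = Q^{2} + \left(26 + Q\right) = 26 + Q + Q^{2}$)
$r{\left(c,g \right)} = -22$ ($r{\left(c,g \right)} = 6 - \left(26 - 2 + \left(-2\right)^{2}\right) = 6 - \left(26 - 2 + 4\right) = 6 - 28 = -22$)
$\frac{779600}{r{\left(-730,28 \right)}} = \frac{779600}{-22} = 779600 \left(- \frac{1}{22}\right) = - \frac{389800}{11}$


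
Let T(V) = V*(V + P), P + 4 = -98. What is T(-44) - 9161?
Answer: -2737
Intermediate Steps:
P = -102 (P = -4 - 98 = -102)
T(V) = V*(-102 + V) (T(V) = V*(V - 102) = V*(-102 + V))
T(-44) - 9161 = -44*(-102 - 44) - 9161 = -44*(-146) - 9161 = 6424 - 9161 = -2737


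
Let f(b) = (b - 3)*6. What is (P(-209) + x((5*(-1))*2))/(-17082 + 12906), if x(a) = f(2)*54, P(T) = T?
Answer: 533/4176 ≈ 0.12763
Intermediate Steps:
f(b) = -18 + 6*b (f(b) = (-3 + b)*6 = -18 + 6*b)
x(a) = -324 (x(a) = (-18 + 6*2)*54 = (-18 + 12)*54 = -6*54 = -324)
(P(-209) + x((5*(-1))*2))/(-17082 + 12906) = (-209 - 324)/(-17082 + 12906) = -533/(-4176) = -533*(-1/4176) = 533/4176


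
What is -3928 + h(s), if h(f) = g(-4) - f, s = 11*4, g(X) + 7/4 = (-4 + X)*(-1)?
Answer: -15863/4 ≈ -3965.8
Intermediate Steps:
g(X) = 9/4 - X (g(X) = -7/4 + (-4 + X)*(-1) = -7/4 + (4 - X) = 9/4 - X)
s = 44
h(f) = 25/4 - f (h(f) = (9/4 - 1*(-4)) - f = (9/4 + 4) - f = 25/4 - f)
-3928 + h(s) = -3928 + (25/4 - 1*44) = -3928 + (25/4 - 44) = -3928 - 151/4 = -15863/4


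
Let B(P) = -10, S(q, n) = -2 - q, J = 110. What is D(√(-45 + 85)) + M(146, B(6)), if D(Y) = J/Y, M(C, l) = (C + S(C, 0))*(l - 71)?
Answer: 162 + 11*√10/2 ≈ 179.39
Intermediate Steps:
M(C, l) = 142 - 2*l (M(C, l) = (C + (-2 - C))*(l - 71) = -2*(-71 + l) = 142 - 2*l)
D(Y) = 110/Y
D(√(-45 + 85)) + M(146, B(6)) = 110/(√(-45 + 85)) + (142 - 2*(-10)) = 110/(√40) + (142 + 20) = 110/((2*√10)) + 162 = 110*(√10/20) + 162 = 11*√10/2 + 162 = 162 + 11*√10/2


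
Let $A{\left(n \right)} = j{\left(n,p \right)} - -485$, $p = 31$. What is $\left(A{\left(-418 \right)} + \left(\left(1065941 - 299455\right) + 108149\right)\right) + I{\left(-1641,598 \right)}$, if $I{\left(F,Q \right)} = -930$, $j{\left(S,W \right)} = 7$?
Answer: $874197$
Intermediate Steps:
$A{\left(n \right)} = 492$ ($A{\left(n \right)} = 7 - -485 = 7 + 485 = 492$)
$\left(A{\left(-418 \right)} + \left(\left(1065941 - 299455\right) + 108149\right)\right) + I{\left(-1641,598 \right)} = \left(492 + \left(\left(1065941 - 299455\right) + 108149\right)\right) - 930 = \left(492 + \left(766486 + 108149\right)\right) - 930 = \left(492 + 874635\right) - 930 = 875127 - 930 = 874197$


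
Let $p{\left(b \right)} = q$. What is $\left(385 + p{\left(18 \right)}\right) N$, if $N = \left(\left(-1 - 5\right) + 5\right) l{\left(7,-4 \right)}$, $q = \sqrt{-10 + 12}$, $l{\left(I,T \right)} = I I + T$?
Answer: $-17325 - 45 \sqrt{2} \approx -17389.0$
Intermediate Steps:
$l{\left(I,T \right)} = T + I^{2}$ ($l{\left(I,T \right)} = I^{2} + T = T + I^{2}$)
$q = \sqrt{2} \approx 1.4142$
$p{\left(b \right)} = \sqrt{2}$
$N = -45$ ($N = \left(\left(-1 - 5\right) + 5\right) \left(-4 + 7^{2}\right) = \left(-6 + 5\right) \left(-4 + 49\right) = \left(-1\right) 45 = -45$)
$\left(385 + p{\left(18 \right)}\right) N = \left(385 + \sqrt{2}\right) \left(-45\right) = -17325 - 45 \sqrt{2}$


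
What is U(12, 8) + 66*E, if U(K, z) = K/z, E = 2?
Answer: 267/2 ≈ 133.50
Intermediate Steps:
U(12, 8) + 66*E = 12/8 + 66*2 = 12*(⅛) + 132 = 3/2 + 132 = 267/2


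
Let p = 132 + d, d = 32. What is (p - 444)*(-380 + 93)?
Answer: 80360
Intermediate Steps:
p = 164 (p = 132 + 32 = 164)
(p - 444)*(-380 + 93) = (164 - 444)*(-380 + 93) = -280*(-287) = 80360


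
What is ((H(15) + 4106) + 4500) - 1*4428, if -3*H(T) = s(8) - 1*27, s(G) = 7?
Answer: 12554/3 ≈ 4184.7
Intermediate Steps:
H(T) = 20/3 (H(T) = -(7 - 1*27)/3 = -(7 - 27)/3 = -⅓*(-20) = 20/3)
((H(15) + 4106) + 4500) - 1*4428 = ((20/3 + 4106) + 4500) - 1*4428 = (12338/3 + 4500) - 4428 = 25838/3 - 4428 = 12554/3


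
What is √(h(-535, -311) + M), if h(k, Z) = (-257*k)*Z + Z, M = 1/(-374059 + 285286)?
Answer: I*√336986300910913197/88773 ≈ 6539.2*I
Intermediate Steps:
M = -1/88773 (M = 1/(-88773) = -1/88773 ≈ -1.1265e-5)
h(k, Z) = Z - 257*Z*k (h(k, Z) = -257*Z*k + Z = Z - 257*Z*k)
√(h(-535, -311) + M) = √(-311*(1 - 257*(-535)) - 1/88773) = √(-311*(1 + 137495) - 1/88773) = √(-311*137496 - 1/88773) = √(-42761256 - 1/88773) = √(-3796044978889/88773) = I*√336986300910913197/88773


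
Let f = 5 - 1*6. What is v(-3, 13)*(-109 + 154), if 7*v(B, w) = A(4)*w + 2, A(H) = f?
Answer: -495/7 ≈ -70.714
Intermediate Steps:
f = -1 (f = 5 - 6 = -1)
A(H) = -1
v(B, w) = 2/7 - w/7 (v(B, w) = (-w + 2)/7 = (2 - w)/7 = 2/7 - w/7)
v(-3, 13)*(-109 + 154) = (2/7 - ⅐*13)*(-109 + 154) = (2/7 - 13/7)*45 = -11/7*45 = -495/7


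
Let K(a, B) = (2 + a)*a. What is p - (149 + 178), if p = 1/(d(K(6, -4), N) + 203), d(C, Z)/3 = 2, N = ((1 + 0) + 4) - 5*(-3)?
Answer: -68342/209 ≈ -327.00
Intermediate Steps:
K(a, B) = a*(2 + a)
N = 20 (N = (1 + 4) + 15 = 5 + 15 = 20)
d(C, Z) = 6 (d(C, Z) = 3*2 = 6)
p = 1/209 (p = 1/(6 + 203) = 1/209 ≈ 0.0047847)
p - (149 + 178) = 1/209 - (149 + 178) = 1/209 - 1*327 = 1/209 - 327 = -68342/209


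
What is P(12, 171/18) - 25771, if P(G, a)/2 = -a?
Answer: -25790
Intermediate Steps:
P(G, a) = -2*a (P(G, a) = 2*(-a) = -2*a)
P(12, 171/18) - 25771 = -342/18 - 25771 = -2*19/2 - 25771 = -19 - 25771 = -25790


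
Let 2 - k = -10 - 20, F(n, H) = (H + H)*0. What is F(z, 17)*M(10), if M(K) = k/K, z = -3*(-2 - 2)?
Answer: 0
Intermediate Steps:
z = 12 (z = -3*(-4) = 12)
F(n, H) = 0 (F(n, H) = (2*H)*0 = 0)
k = 32 (k = 2 - (-10 - 20) = 2 - 1*(-30) = 2 + 30 = 32)
M(K) = 32/K
F(z, 17)*M(10) = 0*(32/10) = 0*(32*(⅒)) = 0*(16/5) = 0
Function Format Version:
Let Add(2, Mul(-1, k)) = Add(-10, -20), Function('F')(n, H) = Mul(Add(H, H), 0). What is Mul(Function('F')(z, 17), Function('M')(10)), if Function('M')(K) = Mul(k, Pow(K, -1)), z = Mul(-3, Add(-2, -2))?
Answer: 0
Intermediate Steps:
z = 12 (z = Mul(-3, -4) = 12)
Function('F')(n, H) = 0 (Function('F')(n, H) = Mul(Mul(2, H), 0) = 0)
k = 32 (k = Add(2, Mul(-1, Add(-10, -20))) = Add(2, Mul(-1, -30)) = Add(2, 30) = 32)
Function('M')(K) = Mul(32, Pow(K, -1))
Mul(Function('F')(z, 17), Function('M')(10)) = Mul(0, Mul(32, Pow(10, -1))) = Mul(0, Mul(32, Rational(1, 10))) = Mul(0, Rational(16, 5)) = 0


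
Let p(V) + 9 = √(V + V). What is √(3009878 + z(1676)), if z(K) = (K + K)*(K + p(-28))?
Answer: √(8597662 + 6704*I*√14) ≈ 2932.2 + 4.277*I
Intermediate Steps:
p(V) = -9 + √2*√V (p(V) = -9 + √(V + V) = -9 + √(2*V) = -9 + √2*√V)
z(K) = 2*K*(-9 + K + 2*I*√14) (z(K) = (K + K)*(K + (-9 + √2*√(-28))) = (2*K)*(K + (-9 + √2*(2*I*√7))) = (2*K)*(K + (-9 + 2*I*√14)) = (2*K)*(-9 + K + 2*I*√14) = 2*K*(-9 + K + 2*I*√14))
√(3009878 + z(1676)) = √(3009878 + 2*1676*(-9 + 1676 + 2*I*√14)) = √(3009878 + 2*1676*(1667 + 2*I*√14)) = √(3009878 + (5587784 + 6704*I*√14)) = √(8597662 + 6704*I*√14)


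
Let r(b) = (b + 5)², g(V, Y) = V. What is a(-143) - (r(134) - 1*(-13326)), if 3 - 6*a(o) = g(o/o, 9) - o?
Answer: -65341/2 ≈ -32671.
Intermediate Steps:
r(b) = (5 + b)²
a(o) = ⅓ + o/6 (a(o) = ½ - (o/o - o)/6 = ½ - (1 - o)/6 = ½ + (-⅙ + o/6) = ⅓ + o/6)
a(-143) - (r(134) - 1*(-13326)) = (⅓ + (⅙)*(-143)) - ((5 + 134)² - 1*(-13326)) = (⅓ - 143/6) - (139² + 13326) = -47/2 - (19321 + 13326) = -47/2 - 1*32647 = -47/2 - 32647 = -65341/2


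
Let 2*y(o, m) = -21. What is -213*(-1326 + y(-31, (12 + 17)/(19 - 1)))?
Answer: 569349/2 ≈ 2.8467e+5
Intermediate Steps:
y(o, m) = -21/2 (y(o, m) = (1/2)*(-21) = -21/2)
-213*(-1326 + y(-31, (12 + 17)/(19 - 1))) = -213*(-1326 - 21/2) = -213*(-2673/2) = 569349/2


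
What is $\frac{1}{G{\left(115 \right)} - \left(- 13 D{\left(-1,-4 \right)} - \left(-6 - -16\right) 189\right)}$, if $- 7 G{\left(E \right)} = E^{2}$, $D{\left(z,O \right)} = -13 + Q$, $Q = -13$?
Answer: $- \frac{7}{2361} \approx -0.0029648$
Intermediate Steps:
$D{\left(z,O \right)} = -26$ ($D{\left(z,O \right)} = -13 - 13 = -26$)
$G{\left(E \right)} = - \frac{E^{2}}{7}$
$\frac{1}{G{\left(115 \right)} - \left(- 13 D{\left(-1,-4 \right)} - \left(-6 - -16\right) 189\right)} = \frac{1}{- \frac{115^{2}}{7} + \left(\left(-6 - -16\right) 189 - \left(-13\right) \left(-26\right)\right)} = \frac{1}{\left(- \frac{1}{7}\right) 13225 - \left(338 - \left(-6 + 16\right) 189\right)} = \frac{1}{- \frac{13225}{7} + \left(10 \cdot 189 - 338\right)} = \frac{1}{- \frac{13225}{7} + \left(1890 - 338\right)} = \frac{1}{- \frac{13225}{7} + 1552} = \frac{1}{- \frac{2361}{7}} = - \frac{7}{2361}$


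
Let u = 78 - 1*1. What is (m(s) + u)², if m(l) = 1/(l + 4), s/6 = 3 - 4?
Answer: 23409/4 ≈ 5852.3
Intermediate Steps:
s = -6 (s = 6*(3 - 4) = 6*(-1) = -6)
m(l) = 1/(4 + l)
u = 77 (u = 78 - 1 = 77)
(m(s) + u)² = (1/(4 - 6) + 77)² = (1/(-2) + 77)² = (-½ + 77)² = (153/2)² = 23409/4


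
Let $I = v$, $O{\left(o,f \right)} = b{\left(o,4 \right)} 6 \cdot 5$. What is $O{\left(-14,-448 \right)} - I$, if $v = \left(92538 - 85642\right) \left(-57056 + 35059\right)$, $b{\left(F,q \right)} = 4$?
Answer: $151691432$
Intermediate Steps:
$O{\left(o,f \right)} = 120$ ($O{\left(o,f \right)} = 4 \cdot 6 \cdot 5 = 24 \cdot 5 = 120$)
$v = -151691312$ ($v = 6896 \left(-21997\right) = -151691312$)
$I = -151691312$
$O{\left(-14,-448 \right)} - I = 120 - -151691312 = 120 + 151691312 = 151691432$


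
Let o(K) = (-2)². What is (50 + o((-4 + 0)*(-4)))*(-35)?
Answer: -1890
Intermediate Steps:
o(K) = 4
(50 + o((-4 + 0)*(-4)))*(-35) = (50 + 4)*(-35) = 54*(-35) = -1890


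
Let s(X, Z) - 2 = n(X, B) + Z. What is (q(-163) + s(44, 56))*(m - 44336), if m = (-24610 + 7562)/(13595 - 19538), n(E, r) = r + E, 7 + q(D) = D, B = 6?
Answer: 16335251600/5943 ≈ 2.7487e+6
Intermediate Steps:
q(D) = -7 + D
n(E, r) = E + r
s(X, Z) = 8 + X + Z (s(X, Z) = 2 + ((X + 6) + Z) = 2 + ((6 + X) + Z) = 2 + (6 + X + Z) = 8 + X + Z)
m = 17048/5943 (m = -17048/(-5943) = -17048*(-1/5943) = 17048/5943 ≈ 2.8686)
(q(-163) + s(44, 56))*(m - 44336) = ((-7 - 163) + (8 + 44 + 56))*(17048/5943 - 44336) = (-170 + 108)*(-263471800/5943) = -62*(-263471800/5943) = 16335251600/5943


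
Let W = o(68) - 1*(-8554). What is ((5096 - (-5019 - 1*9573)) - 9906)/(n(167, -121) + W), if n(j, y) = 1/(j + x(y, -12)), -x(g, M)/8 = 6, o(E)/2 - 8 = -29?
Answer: 1164058/1012929 ≈ 1.1492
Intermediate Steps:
o(E) = -42 (o(E) = 16 + 2*(-29) = 16 - 58 = -42)
x(g, M) = -48 (x(g, M) = -8*6 = -48)
n(j, y) = 1/(-48 + j) (n(j, y) = 1/(j - 48) = 1/(-48 + j))
W = 8512 (W = -42 - 1*(-8554) = -42 + 8554 = 8512)
((5096 - (-5019 - 1*9573)) - 9906)/(n(167, -121) + W) = ((5096 - (-5019 - 1*9573)) - 9906)/(1/(-48 + 167) + 8512) = ((5096 - (-5019 - 9573)) - 9906)/(1/119 + 8512) = ((5096 - 1*(-14592)) - 9906)/(1/119 + 8512) = ((5096 + 14592) - 9906)/(1012929/119) = (19688 - 9906)*(119/1012929) = 9782*(119/1012929) = 1164058/1012929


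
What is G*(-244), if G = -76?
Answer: 18544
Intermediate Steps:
G*(-244) = -76*(-244) = 18544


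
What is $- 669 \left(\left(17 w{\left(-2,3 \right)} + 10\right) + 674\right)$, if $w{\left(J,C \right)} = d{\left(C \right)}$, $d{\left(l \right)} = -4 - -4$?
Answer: $-457596$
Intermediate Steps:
$d{\left(l \right)} = 0$ ($d{\left(l \right)} = -4 + 4 = 0$)
$w{\left(J,C \right)} = 0$
$- 669 \left(\left(17 w{\left(-2,3 \right)} + 10\right) + 674\right) = - 669 \left(\left(17 \cdot 0 + 10\right) + 674\right) = - 669 \left(\left(0 + 10\right) + 674\right) = - 669 \left(10 + 674\right) = \left(-669\right) 684 = -457596$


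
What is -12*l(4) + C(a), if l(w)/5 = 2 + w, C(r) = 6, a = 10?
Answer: -354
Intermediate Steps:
l(w) = 10 + 5*w (l(w) = 5*(2 + w) = 10 + 5*w)
-12*l(4) + C(a) = -12*(10 + 5*4) + 6 = -12*(10 + 20) + 6 = -12*30 + 6 = -360 + 6 = -354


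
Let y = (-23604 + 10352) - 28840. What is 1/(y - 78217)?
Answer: -1/120309 ≈ -8.3119e-6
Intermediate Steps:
y = -42092 (y = -13252 - 28840 = -42092)
1/(y - 78217) = 1/(-42092 - 78217) = 1/(-120309) = -1/120309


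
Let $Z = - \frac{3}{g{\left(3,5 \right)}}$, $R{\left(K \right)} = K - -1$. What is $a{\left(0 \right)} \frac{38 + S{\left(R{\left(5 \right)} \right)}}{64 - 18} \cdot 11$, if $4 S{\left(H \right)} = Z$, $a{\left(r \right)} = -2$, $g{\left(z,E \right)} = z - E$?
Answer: $- \frac{3377}{184} \approx -18.353$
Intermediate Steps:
$R{\left(K \right)} = 1 + K$ ($R{\left(K \right)} = K + 1 = 1 + K$)
$Z = \frac{3}{2}$ ($Z = - \frac{3}{3 - 5} = - \frac{3}{-2} = \left(-3\right) \left(- \frac{1}{2}\right) = \frac{3}{2} \approx 1.5$)
$S{\left(H \right)} = \frac{3}{8}$ ($S{\left(H \right)} = \frac{1}{4} \cdot \frac{3}{2} = \frac{3}{8}$)
$a{\left(0 \right)} \frac{38 + S{\left(R{\left(5 \right)} \right)}}{64 - 18} \cdot 11 = - 2 \frac{38 + \frac{3}{8}}{64 - 18} \cdot 11 = - 2 \frac{307}{8 \cdot 46} \cdot 11 = - 2 \cdot \frac{307}{8} \cdot \frac{1}{46} \cdot 11 = \left(-2\right) \frac{307}{368} \cdot 11 = \left(- \frac{307}{184}\right) 11 = - \frac{3377}{184}$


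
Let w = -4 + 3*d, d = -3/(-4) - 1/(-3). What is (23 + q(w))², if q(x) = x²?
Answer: 142129/256 ≈ 555.19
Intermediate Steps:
d = 13/12 (d = -3*(-¼) - 1*(-⅓) = ¾ + ⅓ = 13/12 ≈ 1.0833)
w = -¾ (w = -4 + 3*(13/12) = -4 + 13/4 = -¾ ≈ -0.75000)
(23 + q(w))² = (23 + (-¾)²)² = (23 + 9/16)² = (377/16)² = 142129/256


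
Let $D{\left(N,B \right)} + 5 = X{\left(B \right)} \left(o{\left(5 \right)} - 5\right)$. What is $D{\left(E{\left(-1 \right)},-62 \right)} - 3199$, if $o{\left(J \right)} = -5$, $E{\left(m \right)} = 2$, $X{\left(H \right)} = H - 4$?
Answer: $-2544$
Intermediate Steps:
$X{\left(H \right)} = -4 + H$ ($X{\left(H \right)} = H - 4 = -4 + H$)
$D{\left(N,B \right)} = 35 - 10 B$ ($D{\left(N,B \right)} = -5 + \left(-4 + B\right) \left(-5 - 5\right) = -5 + \left(-4 + B\right) \left(-10\right) = -5 - \left(-40 + 10 B\right) = 35 - 10 B$)
$D{\left(E{\left(-1 \right)},-62 \right)} - 3199 = \left(35 - -620\right) - 3199 = \left(35 + 620\right) - 3199 = 655 - 3199 = -2544$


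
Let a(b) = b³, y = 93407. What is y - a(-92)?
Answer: 872095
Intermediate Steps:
y - a(-92) = 93407 - 1*(-92)³ = 93407 - 1*(-778688) = 93407 + 778688 = 872095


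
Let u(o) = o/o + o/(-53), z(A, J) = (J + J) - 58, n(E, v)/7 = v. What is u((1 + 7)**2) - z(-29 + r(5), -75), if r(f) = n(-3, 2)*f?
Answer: 11013/53 ≈ 207.79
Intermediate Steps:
n(E, v) = 7*v
r(f) = 14*f (r(f) = (7*2)*f = 14*f)
z(A, J) = -58 + 2*J (z(A, J) = 2*J - 58 = -58 + 2*J)
u(o) = 1 - o/53 (u(o) = 1 + o*(-1/53) = 1 - o/53)
u((1 + 7)**2) - z(-29 + r(5), -75) = (1 - (1 + 7)**2/53) - (-58 + 2*(-75)) = (1 - 1/53*8**2) - (-58 - 150) = (1 - 1/53*64) - 1*(-208) = (1 - 64/53) + 208 = -11/53 + 208 = 11013/53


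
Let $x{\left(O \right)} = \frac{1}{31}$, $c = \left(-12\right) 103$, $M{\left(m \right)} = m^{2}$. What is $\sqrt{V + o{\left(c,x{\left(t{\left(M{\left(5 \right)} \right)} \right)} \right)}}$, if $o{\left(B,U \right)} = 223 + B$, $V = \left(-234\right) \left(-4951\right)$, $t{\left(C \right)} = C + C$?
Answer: $\sqrt{1157521} \approx 1075.9$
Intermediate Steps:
$t{\left(C \right)} = 2 C$
$V = 1158534$
$c = -1236$
$x{\left(O \right)} = \frac{1}{31}$
$\sqrt{V + o{\left(c,x{\left(t{\left(M{\left(5 \right)} \right)} \right)} \right)}} = \sqrt{1158534 + \left(223 - 1236\right)} = \sqrt{1158534 - 1013} = \sqrt{1157521}$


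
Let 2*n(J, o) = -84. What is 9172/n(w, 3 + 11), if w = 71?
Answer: -4586/21 ≈ -218.38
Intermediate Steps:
n(J, o) = -42 (n(J, o) = (½)*(-84) = -42)
9172/n(w, 3 + 11) = 9172/(-42) = 9172*(-1/42) = -4586/21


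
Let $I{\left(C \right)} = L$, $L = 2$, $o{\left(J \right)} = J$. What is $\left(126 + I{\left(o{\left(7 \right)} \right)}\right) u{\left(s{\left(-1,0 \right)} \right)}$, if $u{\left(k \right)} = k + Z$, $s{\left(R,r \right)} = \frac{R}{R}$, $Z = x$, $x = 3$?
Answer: $512$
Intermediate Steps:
$Z = 3$
$s{\left(R,r \right)} = 1$
$I{\left(C \right)} = 2$
$u{\left(k \right)} = 3 + k$ ($u{\left(k \right)} = k + 3 = 3 + k$)
$\left(126 + I{\left(o{\left(7 \right)} \right)}\right) u{\left(s{\left(-1,0 \right)} \right)} = \left(126 + 2\right) \left(3 + 1\right) = 128 \cdot 4 = 512$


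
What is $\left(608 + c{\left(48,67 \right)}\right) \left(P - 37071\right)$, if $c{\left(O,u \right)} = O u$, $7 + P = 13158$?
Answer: $-91470080$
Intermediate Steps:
$P = 13151$ ($P = -7 + 13158 = 13151$)
$\left(608 + c{\left(48,67 \right)}\right) \left(P - 37071\right) = \left(608 + 48 \cdot 67\right) \left(13151 - 37071\right) = \left(608 + 3216\right) \left(-23920\right) = 3824 \left(-23920\right) = -91470080$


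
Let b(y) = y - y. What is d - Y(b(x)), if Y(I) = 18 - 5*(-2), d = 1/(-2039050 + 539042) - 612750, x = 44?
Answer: -919171902225/1500008 ≈ -6.1278e+5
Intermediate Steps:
b(y) = 0
d = -919129902001/1500008 (d = 1/(-1500008) - 612750 = -1/1500008 - 612750 = -919129902001/1500008 ≈ -6.1275e+5)
Y(I) = 28 (Y(I) = 18 + 10 = 28)
d - Y(b(x)) = -919129902001/1500008 - 1*28 = -919129902001/1500008 - 28 = -919171902225/1500008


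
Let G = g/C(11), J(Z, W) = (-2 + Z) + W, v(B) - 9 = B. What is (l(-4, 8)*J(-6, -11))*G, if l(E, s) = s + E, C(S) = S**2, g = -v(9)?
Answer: 1368/121 ≈ 11.306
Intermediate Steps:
v(B) = 9 + B
J(Z, W) = -2 + W + Z
g = -18 (g = -(9 + 9) = -1*18 = -18)
l(E, s) = E + s
G = -18/121 (G = -18/(11**2) = -18/121 ≈ -0.14876)
(l(-4, 8)*J(-6, -11))*G = ((-4 + 8)*(-2 - 11 - 6))*(-18/121) = (4*(-19))*(-18/121) = -76*(-18/121) = 1368/121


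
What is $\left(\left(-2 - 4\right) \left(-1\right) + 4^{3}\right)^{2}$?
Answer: $4900$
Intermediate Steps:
$\left(\left(-2 - 4\right) \left(-1\right) + 4^{3}\right)^{2} = \left(\left(-6\right) \left(-1\right) + 64\right)^{2} = \left(6 + 64\right)^{2} = 70^{2} = 4900$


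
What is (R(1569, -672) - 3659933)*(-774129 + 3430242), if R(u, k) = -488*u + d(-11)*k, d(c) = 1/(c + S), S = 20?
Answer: -11755105296469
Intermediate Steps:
d(c) = 1/(20 + c) (d(c) = 1/(c + 20) = 1/(20 + c))
R(u, k) = -488*u + k/9 (R(u, k) = -488*u + k/(20 - 11) = -488*u + k/9)
(R(1569, -672) - 3659933)*(-774129 + 3430242) = ((-488*1569 + (⅑)*(-672)) - 3659933)*(-774129 + 3430242) = ((-765672 - 224/3) - 3659933)*2656113 = (-2297240/3 - 3659933)*2656113 = -13277039/3*2656113 = -11755105296469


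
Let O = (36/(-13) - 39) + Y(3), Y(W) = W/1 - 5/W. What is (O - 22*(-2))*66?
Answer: 3058/13 ≈ 235.23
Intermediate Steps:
Y(W) = W - 5/W (Y(W) = W*1 - 5/W = W - 5/W)
O = -1577/39 (O = (36/(-13) - 39) + (3 - 5/3) = (36*(-1/13) - 39) + (3 - 5*1/3) = (-36/13 - 39) + (3 - 5/3) = -543/13 + 4/3 = -1577/39 ≈ -40.436)
(O - 22*(-2))*66 = (-1577/39 - 22*(-2))*66 = (-1577/39 + 44)*66 = (139/39)*66 = 3058/13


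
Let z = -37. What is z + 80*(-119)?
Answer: -9557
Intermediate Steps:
z + 80*(-119) = -37 + 80*(-119) = -37 - 9520 = -9557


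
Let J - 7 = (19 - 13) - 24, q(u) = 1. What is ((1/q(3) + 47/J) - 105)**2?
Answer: 1418481/121 ≈ 11723.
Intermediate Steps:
J = -11 (J = 7 + ((19 - 13) - 24) = 7 + (6 - 24) = 7 - 18 = -11)
((1/q(3) + 47/J) - 105)**2 = ((1/1 + 47/(-11)) - 105)**2 = ((1*1 + 47*(-1/11)) - 105)**2 = ((1 - 47/11) - 105)**2 = (-36/11 - 105)**2 = (-1191/11)**2 = 1418481/121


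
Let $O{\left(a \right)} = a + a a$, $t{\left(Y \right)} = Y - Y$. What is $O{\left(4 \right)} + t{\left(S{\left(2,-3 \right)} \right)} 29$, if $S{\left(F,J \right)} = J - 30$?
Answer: $20$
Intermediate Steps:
$S{\left(F,J \right)} = -30 + J$ ($S{\left(F,J \right)} = J - 30 = -30 + J$)
$t{\left(Y \right)} = 0$
$O{\left(a \right)} = a + a^{2}$
$O{\left(4 \right)} + t{\left(S{\left(2,-3 \right)} \right)} 29 = 4 \left(1 + 4\right) + 0 \cdot 29 = 4 \cdot 5 + 0 = 20 + 0 = 20$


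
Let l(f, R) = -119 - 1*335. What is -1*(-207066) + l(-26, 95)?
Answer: 206612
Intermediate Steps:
l(f, R) = -454 (l(f, R) = -119 - 335 = -454)
-1*(-207066) + l(-26, 95) = -1*(-207066) - 454 = 207066 - 454 = 206612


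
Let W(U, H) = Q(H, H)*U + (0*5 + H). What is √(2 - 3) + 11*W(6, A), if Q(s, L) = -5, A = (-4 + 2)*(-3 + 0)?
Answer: -264 + I ≈ -264.0 + 1.0*I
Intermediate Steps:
A = 6 (A = -2*(-3) = 6)
W(U, H) = H - 5*U (W(U, H) = -5*U + (0*5 + H) = -5*U + (0 + H) = -5*U + H = H - 5*U)
√(2 - 3) + 11*W(6, A) = √(2 - 3) + 11*(6 - 5*6) = √(-1) + 11*(6 - 30) = I + 11*(-24) = I - 264 = -264 + I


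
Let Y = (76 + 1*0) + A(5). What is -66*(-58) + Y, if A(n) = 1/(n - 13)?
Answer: 31231/8 ≈ 3903.9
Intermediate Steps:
A(n) = 1/(-13 + n)
Y = 607/8 (Y = (76 + 1*0) + 1/(-13 + 5) = (76 + 0) + 1/(-8) = 76 - ⅛ = 607/8 ≈ 75.875)
-66*(-58) + Y = -66*(-58) + 607/8 = 3828 + 607/8 = 31231/8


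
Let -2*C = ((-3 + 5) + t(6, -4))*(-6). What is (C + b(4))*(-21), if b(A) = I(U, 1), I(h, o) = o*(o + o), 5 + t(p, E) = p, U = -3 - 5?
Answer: -231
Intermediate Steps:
U = -8
t(p, E) = -5 + p
C = 9 (C = -((-3 + 5) + (-5 + 6))*(-6)/2 = -(2 + 1)*(-6)/2 = -3*(-6)/2 = -½*(-18) = 9)
I(h, o) = 2*o² (I(h, o) = o*(2*o) = 2*o²)
b(A) = 2 (b(A) = 2*1² = 2*1 = 2)
(C + b(4))*(-21) = (9 + 2)*(-21) = 11*(-21) = -231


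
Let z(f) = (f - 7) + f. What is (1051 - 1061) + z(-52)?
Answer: -121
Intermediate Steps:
z(f) = -7 + 2*f (z(f) = (-7 + f) + f = -7 + 2*f)
(1051 - 1061) + z(-52) = (1051 - 1061) + (-7 + 2*(-52)) = -10 + (-7 - 104) = -10 - 111 = -121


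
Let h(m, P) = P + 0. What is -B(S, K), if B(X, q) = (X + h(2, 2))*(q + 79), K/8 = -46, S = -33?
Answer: -8959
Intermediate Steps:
K = -368 (K = 8*(-46) = -368)
h(m, P) = P
B(X, q) = (2 + X)*(79 + q) (B(X, q) = (X + 2)*(q + 79) = (2 + X)*(79 + q))
-B(S, K) = -(158 + 2*(-368) + 79*(-33) - 33*(-368)) = -(158 - 736 - 2607 + 12144) = -1*8959 = -8959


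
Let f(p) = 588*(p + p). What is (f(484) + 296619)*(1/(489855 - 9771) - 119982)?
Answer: -16623832748786687/160028 ≈ -1.0388e+11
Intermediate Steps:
f(p) = 1176*p (f(p) = 588*(2*p) = 1176*p)
(f(484) + 296619)*(1/(489855 - 9771) - 119982) = (1176*484 + 296619)*(1/(489855 - 9771) - 119982) = (569184 + 296619)*(1/480084 - 119982) = 865803*(1/480084 - 119982) = 865803*(-57601438487/480084) = -16623832748786687/160028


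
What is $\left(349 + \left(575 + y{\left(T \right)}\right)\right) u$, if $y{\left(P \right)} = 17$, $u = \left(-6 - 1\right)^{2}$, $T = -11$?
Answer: $46109$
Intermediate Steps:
$u = 49$ ($u = \left(-7\right)^{2} = 49$)
$\left(349 + \left(575 + y{\left(T \right)}\right)\right) u = \left(349 + \left(575 + 17\right)\right) 49 = \left(349 + 592\right) 49 = 941 \cdot 49 = 46109$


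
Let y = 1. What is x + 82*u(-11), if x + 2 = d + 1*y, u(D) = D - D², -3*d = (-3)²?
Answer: -10828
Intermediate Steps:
d = -3 (d = -⅓*(-3)² = -⅓*9 = -3)
x = -4 (x = -2 + (-3 + 1*1) = -2 + (-3 + 1) = -2 - 2 = -4)
x + 82*u(-11) = -4 + 82*(-11*(1 - 1*(-11))) = -4 + 82*(-11*(1 + 11)) = -4 + 82*(-11*12) = -4 + 82*(-132) = -4 - 10824 = -10828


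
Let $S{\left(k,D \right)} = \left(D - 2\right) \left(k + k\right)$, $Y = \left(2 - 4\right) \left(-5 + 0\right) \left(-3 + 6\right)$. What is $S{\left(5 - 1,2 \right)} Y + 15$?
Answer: $15$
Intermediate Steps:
$Y = 30$ ($Y = \left(-2\right) \left(-5\right) 3 = 10 \cdot 3 = 30$)
$S{\left(k,D \right)} = 2 k \left(-2 + D\right)$ ($S{\left(k,D \right)} = \left(-2 + D\right) 2 k = 2 k \left(-2 + D\right)$)
$S{\left(5 - 1,2 \right)} Y + 15 = 2 \left(5 - 1\right) \left(-2 + 2\right) 30 + 15 = 2 \cdot 4 \cdot 0 \cdot 30 + 15 = 0 \cdot 30 + 15 = 0 + 15 = 15$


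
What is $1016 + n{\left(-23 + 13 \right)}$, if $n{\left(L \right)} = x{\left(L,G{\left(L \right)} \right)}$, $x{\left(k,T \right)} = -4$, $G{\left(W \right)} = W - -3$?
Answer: $1012$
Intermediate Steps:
$G{\left(W \right)} = 3 + W$ ($G{\left(W \right)} = W + 3 = 3 + W$)
$n{\left(L \right)} = -4$
$1016 + n{\left(-23 + 13 \right)} = 1016 - 4 = 1012$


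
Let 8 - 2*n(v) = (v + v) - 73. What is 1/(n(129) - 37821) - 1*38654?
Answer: -2930707628/75819 ≈ -38654.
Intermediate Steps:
n(v) = 81/2 - v (n(v) = 4 - ((v + v) - 73)/2 = 4 - (2*v - 73)/2 = 4 - (-73 + 2*v)/2 = 4 + (73/2 - v) = 81/2 - v)
1/(n(129) - 37821) - 1*38654 = 1/((81/2 - 1*129) - 37821) - 1*38654 = 1/((81/2 - 129) - 37821) - 38654 = 1/(-177/2 - 37821) - 38654 = 1/(-75819/2) - 38654 = -2/75819 - 38654 = -2930707628/75819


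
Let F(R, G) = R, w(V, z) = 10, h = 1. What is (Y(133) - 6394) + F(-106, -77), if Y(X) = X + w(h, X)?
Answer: -6357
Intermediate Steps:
Y(X) = 10 + X (Y(X) = X + 10 = 10 + X)
(Y(133) - 6394) + F(-106, -77) = ((10 + 133) - 6394) - 106 = (143 - 6394) - 106 = -6251 - 106 = -6357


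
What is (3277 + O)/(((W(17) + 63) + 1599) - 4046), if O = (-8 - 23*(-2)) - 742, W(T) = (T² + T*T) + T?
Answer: -2573/1789 ≈ -1.4382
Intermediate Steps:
W(T) = T + 2*T² (W(T) = (T² + T²) + T = 2*T² + T = T + 2*T²)
O = -704 (O = (-8 + 46) - 742 = 38 - 742 = -704)
(3277 + O)/(((W(17) + 63) + 1599) - 4046) = (3277 - 704)/(((17*(1 + 2*17) + 63) + 1599) - 4046) = 2573/(((17*(1 + 34) + 63) + 1599) - 4046) = 2573/(((17*35 + 63) + 1599) - 4046) = 2573/(((595 + 63) + 1599) - 4046) = 2573/((658 + 1599) - 4046) = 2573/(2257 - 4046) = 2573/(-1789) = 2573*(-1/1789) = -2573/1789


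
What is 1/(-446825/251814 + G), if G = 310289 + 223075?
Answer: 251814/134308075471 ≈ 1.8749e-6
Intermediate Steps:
G = 533364
1/(-446825/251814 + G) = 1/(-446825/251814 + 533364) = 1/(134308075471/251814) = 251814/134308075471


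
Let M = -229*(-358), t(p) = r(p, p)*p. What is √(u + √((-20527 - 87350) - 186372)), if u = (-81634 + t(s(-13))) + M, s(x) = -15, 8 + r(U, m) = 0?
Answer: √(468 + I*√294249) ≈ 24.335 + 11.145*I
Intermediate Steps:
r(U, m) = -8 (r(U, m) = -8 + 0 = -8)
t(p) = -8*p
M = 81982
u = 468 (u = (-81634 - 8*(-15)) + 81982 = (-81634 + 120) + 81982 = -81514 + 81982 = 468)
√(u + √((-20527 - 87350) - 186372)) = √(468 + √((-20527 - 87350) - 186372)) = √(468 + √(-107877 - 186372)) = √(468 + √(-294249)) = √(468 + I*√294249)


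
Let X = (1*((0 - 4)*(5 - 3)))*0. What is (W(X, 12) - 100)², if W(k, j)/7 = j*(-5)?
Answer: 270400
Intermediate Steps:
X = 0 (X = (1*(-4*2))*0 = (1*(-8))*0 = -8*0 = 0)
W(k, j) = -35*j (W(k, j) = 7*(j*(-5)) = 7*(-5*j) = -35*j)
(W(X, 12) - 100)² = (-35*12 - 100)² = (-420 - 100)² = (-520)² = 270400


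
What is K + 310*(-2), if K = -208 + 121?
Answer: -707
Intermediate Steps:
K = -87
K + 310*(-2) = -87 + 310*(-2) = -87 - 620 = -707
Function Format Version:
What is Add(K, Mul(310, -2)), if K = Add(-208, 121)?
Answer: -707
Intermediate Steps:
K = -87
Add(K, Mul(310, -2)) = Add(-87, Mul(310, -2)) = Add(-87, -620) = -707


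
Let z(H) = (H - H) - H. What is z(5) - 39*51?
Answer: -1994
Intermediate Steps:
z(H) = -H (z(H) = 0 - H = -H)
z(5) - 39*51 = -1*5 - 39*51 = -5 - 1989 = -1994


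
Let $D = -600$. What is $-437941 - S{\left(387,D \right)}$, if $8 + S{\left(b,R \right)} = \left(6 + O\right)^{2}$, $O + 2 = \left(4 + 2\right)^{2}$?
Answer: $-439533$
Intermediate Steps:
$O = 34$ ($O = -2 + \left(4 + 2\right)^{2} = -2 + 6^{2} = -2 + 36 = 34$)
$S{\left(b,R \right)} = 1592$ ($S{\left(b,R \right)} = -8 + \left(6 + 34\right)^{2} = -8 + 40^{2} = -8 + 1600 = 1592$)
$-437941 - S{\left(387,D \right)} = -437941 - 1592 = -439533$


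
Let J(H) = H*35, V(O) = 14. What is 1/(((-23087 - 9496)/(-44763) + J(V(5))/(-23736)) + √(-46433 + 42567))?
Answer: 11994744151716/65574058407301897 - 16959538294416*I*√3866/65574058407301897 ≈ 0.00018292 - 0.016081*I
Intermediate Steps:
J(H) = 35*H
1/(((-23087 - 9496)/(-44763) + J(V(5))/(-23736)) + √(-46433 + 42567)) = 1/(((-23087 - 9496)/(-44763) + (35*14)/(-23736)) + √(-46433 + 42567)) = 1/((-32583*(-1/44763) + 490*(-1/23736)) + √(-3866)) = 1/((10861/14921 - 245/11868) + I*√3866) = 1/(2912621/4118196 + I*√3866)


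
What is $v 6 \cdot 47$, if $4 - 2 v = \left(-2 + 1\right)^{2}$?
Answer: $423$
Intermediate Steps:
$v = \frac{3}{2}$ ($v = 2 - \frac{\left(-2 + 1\right)^{2}}{2} = 2 - \frac{\left(-1\right)^{2}}{2} = 2 - \frac{1}{2} = \frac{3}{2} \approx 1.5$)
$v 6 \cdot 47 = \frac{3}{2} \cdot 6 \cdot 47 = 9 \cdot 47 = 423$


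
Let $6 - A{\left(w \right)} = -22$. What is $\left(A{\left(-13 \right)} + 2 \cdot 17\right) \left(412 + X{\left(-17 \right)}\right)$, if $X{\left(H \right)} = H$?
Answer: $24490$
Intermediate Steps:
$A{\left(w \right)} = 28$ ($A{\left(w \right)} = 6 - -22 = 6 + 22 = 28$)
$\left(A{\left(-13 \right)} + 2 \cdot 17\right) \left(412 + X{\left(-17 \right)}\right) = \left(28 + 2 \cdot 17\right) \left(412 - 17\right) = \left(28 + 34\right) 395 = 62 \cdot 395 = 24490$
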